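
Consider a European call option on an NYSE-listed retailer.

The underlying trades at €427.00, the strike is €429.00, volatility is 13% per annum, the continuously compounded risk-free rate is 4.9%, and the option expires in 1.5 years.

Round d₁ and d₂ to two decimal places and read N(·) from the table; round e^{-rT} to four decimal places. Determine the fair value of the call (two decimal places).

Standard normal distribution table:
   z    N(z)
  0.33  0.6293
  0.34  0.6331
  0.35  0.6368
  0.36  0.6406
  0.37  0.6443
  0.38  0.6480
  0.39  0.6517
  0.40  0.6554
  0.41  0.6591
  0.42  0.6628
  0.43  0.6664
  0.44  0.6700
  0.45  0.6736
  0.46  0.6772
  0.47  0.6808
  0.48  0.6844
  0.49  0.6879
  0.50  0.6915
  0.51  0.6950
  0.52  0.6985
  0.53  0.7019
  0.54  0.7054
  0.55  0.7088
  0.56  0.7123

σ√T = 0.13·√1.5 = 0.1592
d₁ = [ln(427/429) + (0.049 + ½·0.13²)·1.5] / (σ√T) = (-0.0047 + 0.0862) / 0.1592 = 0.5119 ⇒ 0.51
d₂ = 0.5119 − 0.1592 = 0.3527 ⇒ 0.35
e^(−rT) = e^(−0.049·1.5) = 0.9291
C = 427·N(0.51) − 429·0.9291·N(0.35) = 427·0.6950 − 429·0.9291·0.6368 = 296.7650 − 253.8182 = 42.9468

€42.95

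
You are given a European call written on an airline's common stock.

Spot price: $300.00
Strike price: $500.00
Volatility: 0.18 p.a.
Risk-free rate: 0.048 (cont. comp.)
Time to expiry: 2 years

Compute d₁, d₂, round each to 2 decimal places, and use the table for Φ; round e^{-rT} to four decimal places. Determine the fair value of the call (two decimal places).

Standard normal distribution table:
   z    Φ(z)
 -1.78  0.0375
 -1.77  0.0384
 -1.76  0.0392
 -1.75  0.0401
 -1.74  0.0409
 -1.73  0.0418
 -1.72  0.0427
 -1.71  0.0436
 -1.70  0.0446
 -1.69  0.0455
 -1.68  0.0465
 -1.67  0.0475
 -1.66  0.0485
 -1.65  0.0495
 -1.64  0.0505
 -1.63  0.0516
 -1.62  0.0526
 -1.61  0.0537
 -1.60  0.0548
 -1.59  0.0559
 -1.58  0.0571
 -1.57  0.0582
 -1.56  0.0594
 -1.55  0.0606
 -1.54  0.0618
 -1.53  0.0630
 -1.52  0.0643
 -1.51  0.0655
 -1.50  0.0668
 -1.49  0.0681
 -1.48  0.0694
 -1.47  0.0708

T = 2;  σ√T = 0.2546
d₁ = [ln(300/500) + (0.048 + 0.18²/2)·2] / 0.2546 = [-0.5108 + 0.1284] / 0.2546 = -1.5023 which rounds to -1.50
d₂ = d₁ − σ√T = -1.5023 − 0.2546 = -1.7569 which rounds to -1.76
e^(−rT) = e^(−0.048·2) = 0.9085
N(d₁) = N(-1.50) = 0.0668;  N(d₂) = N(-1.76) = 0.0392
C = 300·0.0668 − 500·0.9085·0.0392 = 20.0400 − 17.8066 = 2.2334

$2.23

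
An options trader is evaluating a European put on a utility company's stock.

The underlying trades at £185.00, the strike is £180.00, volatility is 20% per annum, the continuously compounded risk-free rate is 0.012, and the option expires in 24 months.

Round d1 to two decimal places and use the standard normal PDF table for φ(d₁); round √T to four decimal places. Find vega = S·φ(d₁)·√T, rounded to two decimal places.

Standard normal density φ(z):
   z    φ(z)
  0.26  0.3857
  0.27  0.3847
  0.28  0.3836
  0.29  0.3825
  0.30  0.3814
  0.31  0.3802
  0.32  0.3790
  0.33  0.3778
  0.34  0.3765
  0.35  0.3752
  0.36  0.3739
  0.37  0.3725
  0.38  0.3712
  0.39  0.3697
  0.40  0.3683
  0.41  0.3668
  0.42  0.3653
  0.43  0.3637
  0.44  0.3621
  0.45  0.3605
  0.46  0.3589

99.16

σ√T = 0.2 × 1.4142 = 0.2828
d₁ = [ln(185/180) + (0.012 + ½·0.2²)·2] / (σ√T) = (0.0274 + 0.0640) / 0.2828 = 0.3231 → 0.32
√T = √2 = 1.4142
φ(d₁) = φ(0.32) = 0.3790
vega = S·φ(d₁)·√T = 185·0.3790·1.4142 = 99.1566
(Vega is the same for a European call and put with the same parameters.)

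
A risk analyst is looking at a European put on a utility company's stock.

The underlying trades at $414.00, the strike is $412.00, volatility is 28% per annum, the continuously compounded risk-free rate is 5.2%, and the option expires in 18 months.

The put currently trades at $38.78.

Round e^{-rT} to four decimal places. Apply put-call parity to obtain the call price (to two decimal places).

exp(−rT) = exp(−0.052·1.5) = 0.9250
Put-call parity: C − P = S − K·e^(−rT) = 414 − 412·0.9250 = 414 − 381.1000 = 32.9000
C = P + (C − P) = 38.78 + (32.9000) = 71.6800

$71.68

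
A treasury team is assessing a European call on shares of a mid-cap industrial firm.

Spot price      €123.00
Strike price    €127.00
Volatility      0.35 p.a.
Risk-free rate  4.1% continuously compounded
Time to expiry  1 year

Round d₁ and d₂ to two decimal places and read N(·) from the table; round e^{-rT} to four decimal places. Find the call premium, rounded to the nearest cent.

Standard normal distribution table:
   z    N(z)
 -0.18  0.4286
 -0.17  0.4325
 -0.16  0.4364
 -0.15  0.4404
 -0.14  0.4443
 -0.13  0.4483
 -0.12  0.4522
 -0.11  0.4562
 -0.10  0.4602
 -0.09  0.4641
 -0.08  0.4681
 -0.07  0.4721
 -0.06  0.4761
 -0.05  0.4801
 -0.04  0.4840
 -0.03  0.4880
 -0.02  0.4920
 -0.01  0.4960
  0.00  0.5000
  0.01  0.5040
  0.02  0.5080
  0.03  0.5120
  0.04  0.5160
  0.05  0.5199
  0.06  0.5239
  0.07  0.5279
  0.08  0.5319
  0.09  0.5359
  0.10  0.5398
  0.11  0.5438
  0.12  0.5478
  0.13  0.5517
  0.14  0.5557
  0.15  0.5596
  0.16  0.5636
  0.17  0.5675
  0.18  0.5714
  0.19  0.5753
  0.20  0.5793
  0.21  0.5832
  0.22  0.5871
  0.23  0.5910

σ√T = 0.35·√1 = 0.3500
d₁ = [ln(123/127) + (0.041 + 0.35²/2)·1] / 0.3500 = [-0.0320 + 0.1022] / 0.3500 = 0.2007 ≈ 0.20
d₂ = d₁ − σ√T = 0.2007 − 0.3500 = -0.1493 ≈ -0.15
e^(−rT) = e^(−0.041·1) = 0.9598
N(d₁) = N(0.20) = 0.5793;  N(d₂) = N(-0.15) = 0.4404
C = 123·0.5793 − 127·0.9598·0.4404 = 71.2539 − 53.6824 = 17.5715

€17.57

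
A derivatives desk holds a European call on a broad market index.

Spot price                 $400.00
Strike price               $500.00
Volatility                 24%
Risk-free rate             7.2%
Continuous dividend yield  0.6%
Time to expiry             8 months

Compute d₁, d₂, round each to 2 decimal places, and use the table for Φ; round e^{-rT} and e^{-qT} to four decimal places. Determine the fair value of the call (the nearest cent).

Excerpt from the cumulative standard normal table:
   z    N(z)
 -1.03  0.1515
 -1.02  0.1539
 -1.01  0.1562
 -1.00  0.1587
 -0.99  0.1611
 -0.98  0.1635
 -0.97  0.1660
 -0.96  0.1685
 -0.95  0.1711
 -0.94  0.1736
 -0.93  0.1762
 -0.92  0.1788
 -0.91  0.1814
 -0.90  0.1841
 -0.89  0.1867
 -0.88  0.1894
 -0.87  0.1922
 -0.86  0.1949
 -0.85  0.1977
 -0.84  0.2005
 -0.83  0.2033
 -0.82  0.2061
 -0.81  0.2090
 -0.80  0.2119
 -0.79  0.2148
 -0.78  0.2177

σ√T = 0.24·√0.6667 = 0.1960
d₁ = [ln(400/500) + (0.072 − 0.006 + 0.24²/2)·0.6667] / 0.1960 = [-0.2231 + 0.0632] / 0.1960 = -0.8162 ≈ -0.82
d₂ = d₁ − σ√T = -0.8162 − 0.1960 = -1.0122 ≈ -1.01
e^(−qT) = e^(−0.006·0.6667) = 0.9960;  e^(−rT) = e^(−0.072·0.6667) = 0.9531
N(d₁) = N(-0.82) = 0.2061;  N(d₂) = N(-1.01) = 0.1562
C = 400·0.9960·0.2061 − 500·0.9531·0.1562 = 82.1102 − 74.4371 = 7.6731

$7.67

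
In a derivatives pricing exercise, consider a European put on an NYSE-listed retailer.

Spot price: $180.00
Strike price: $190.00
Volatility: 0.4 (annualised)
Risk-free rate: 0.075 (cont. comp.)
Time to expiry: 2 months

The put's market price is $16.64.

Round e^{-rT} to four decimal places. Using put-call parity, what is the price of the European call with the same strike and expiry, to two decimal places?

$9.00

e^(−rT) = e^(−0.075·0.1667) = 0.9876
Put-call parity: C − P = S − K·e^(−rT) = 180 − 190·0.9876 = 180 − 187.6440 = -7.6440
C = P + (C − P) = 16.64 + (-7.6440) = 8.9960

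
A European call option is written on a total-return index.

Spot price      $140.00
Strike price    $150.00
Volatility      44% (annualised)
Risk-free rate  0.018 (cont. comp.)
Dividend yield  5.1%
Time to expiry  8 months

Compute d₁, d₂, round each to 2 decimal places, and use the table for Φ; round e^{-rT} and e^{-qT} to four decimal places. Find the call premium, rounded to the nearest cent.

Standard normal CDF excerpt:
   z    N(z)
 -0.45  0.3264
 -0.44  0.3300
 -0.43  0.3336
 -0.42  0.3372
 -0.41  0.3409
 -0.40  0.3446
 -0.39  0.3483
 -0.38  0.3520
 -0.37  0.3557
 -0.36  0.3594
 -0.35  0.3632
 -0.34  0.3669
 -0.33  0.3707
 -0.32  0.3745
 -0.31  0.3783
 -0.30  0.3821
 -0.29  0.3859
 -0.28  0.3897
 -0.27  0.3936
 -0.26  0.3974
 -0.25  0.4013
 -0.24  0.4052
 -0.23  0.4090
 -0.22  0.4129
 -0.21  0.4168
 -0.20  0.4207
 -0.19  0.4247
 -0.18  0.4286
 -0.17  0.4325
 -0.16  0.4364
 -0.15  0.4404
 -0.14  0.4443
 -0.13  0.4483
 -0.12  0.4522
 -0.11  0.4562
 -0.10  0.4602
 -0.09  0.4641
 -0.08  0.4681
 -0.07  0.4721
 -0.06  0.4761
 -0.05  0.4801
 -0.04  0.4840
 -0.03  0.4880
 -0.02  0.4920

T = 0.6667;  σ√T = 0.3593
ln(S/K) + (r − q + σ²/2)T = ln(140/150) + (0.018 − 0.051 + 0.44²/2)·0.6667 = -0.0690 + 0.0425 = -0.0265
d₁ = -0.0265 / 0.3593 = -0.0737 → -0.07
d₂ = d₁ − σ√T = -0.0737 − 0.3593 = -0.4329 → -0.43
e^(−qT) = e^(−0.051·0.6667) = 0.9666;  e^(−rT) = e^(−0.018·0.6667) = 0.9881
N(d₁) = N(-0.07) = 0.4721;  N(d₂) = N(-0.43) = 0.3336
C = 140·0.9666·0.4721 − 150·0.9881·0.3336 = 63.8865 − 49.4445 = 14.4419

$14.44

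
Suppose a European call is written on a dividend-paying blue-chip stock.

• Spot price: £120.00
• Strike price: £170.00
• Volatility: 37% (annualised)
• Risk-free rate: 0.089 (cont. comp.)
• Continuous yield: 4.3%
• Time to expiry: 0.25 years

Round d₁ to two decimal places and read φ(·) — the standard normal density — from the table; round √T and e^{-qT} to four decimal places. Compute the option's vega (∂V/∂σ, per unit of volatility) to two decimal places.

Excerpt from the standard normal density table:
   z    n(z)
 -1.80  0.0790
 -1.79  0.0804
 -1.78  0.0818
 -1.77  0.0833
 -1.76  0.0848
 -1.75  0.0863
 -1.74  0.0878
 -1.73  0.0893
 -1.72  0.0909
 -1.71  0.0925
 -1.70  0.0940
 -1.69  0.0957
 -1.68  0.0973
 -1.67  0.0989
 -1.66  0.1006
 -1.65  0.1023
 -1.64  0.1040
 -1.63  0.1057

5.30

T = 0.25;  σ√T = 0.1850
d₁ = [ln(120/170) + (0.089 − 0.043 + ½·0.37²)·0.25] / (σ√T) = (-0.3483 + 0.0286) / 0.1850 = -1.7281 ≈ -1.73
√T = √0.25 = 0.5000
φ(d₁) = φ(-1.73) = 0.0893
exp(−qT) = exp(−0.043·0.25) = 0.9893
vega = S·exp(−qT)·φ(d₁)·√T = 120·0.9893·0.0893·0.5000 = 5.3007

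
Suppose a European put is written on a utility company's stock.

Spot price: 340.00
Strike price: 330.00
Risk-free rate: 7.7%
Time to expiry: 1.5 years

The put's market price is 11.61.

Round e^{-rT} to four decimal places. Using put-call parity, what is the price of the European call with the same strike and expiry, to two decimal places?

e^(−rT) = e^(−0.077·1.5) = 0.8909
Put-call parity: C − P = S − K·e^(−rT) = 340 − 330·0.8909 = 340 − 293.9970 = 46.0030
C = P + (C − P) = 11.61 + (46.0030) = 57.6130

57.61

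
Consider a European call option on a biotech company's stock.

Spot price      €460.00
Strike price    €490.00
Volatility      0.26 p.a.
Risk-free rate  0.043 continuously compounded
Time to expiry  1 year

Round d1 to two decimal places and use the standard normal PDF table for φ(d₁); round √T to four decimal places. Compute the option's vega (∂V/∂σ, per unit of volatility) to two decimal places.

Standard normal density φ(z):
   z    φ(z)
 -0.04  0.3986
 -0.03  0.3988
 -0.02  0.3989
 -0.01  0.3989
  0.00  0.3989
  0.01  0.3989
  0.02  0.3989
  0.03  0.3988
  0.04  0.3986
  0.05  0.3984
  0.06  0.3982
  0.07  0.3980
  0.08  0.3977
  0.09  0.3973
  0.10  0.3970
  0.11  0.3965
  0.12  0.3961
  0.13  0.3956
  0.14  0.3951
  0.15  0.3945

T = 1;  σ√T = 0.2600
ln(S/K) + (r + σ²/2)T = ln(460/490) + (0.043 + 0.26²/2)·1 = -0.0632 + 0.0768 = 0.0136
d₁ = 0.0136 / 0.2600 = 0.0524 ⇒ 0.05
√T = √1 = 1.0000
φ(d₁) = φ(0.05) = 0.3984
vega = S·φ(d₁)·√T = 460·0.3984·1.0000 = 183.2640
(Call and put vega coincide under Black-Scholes.)

183.26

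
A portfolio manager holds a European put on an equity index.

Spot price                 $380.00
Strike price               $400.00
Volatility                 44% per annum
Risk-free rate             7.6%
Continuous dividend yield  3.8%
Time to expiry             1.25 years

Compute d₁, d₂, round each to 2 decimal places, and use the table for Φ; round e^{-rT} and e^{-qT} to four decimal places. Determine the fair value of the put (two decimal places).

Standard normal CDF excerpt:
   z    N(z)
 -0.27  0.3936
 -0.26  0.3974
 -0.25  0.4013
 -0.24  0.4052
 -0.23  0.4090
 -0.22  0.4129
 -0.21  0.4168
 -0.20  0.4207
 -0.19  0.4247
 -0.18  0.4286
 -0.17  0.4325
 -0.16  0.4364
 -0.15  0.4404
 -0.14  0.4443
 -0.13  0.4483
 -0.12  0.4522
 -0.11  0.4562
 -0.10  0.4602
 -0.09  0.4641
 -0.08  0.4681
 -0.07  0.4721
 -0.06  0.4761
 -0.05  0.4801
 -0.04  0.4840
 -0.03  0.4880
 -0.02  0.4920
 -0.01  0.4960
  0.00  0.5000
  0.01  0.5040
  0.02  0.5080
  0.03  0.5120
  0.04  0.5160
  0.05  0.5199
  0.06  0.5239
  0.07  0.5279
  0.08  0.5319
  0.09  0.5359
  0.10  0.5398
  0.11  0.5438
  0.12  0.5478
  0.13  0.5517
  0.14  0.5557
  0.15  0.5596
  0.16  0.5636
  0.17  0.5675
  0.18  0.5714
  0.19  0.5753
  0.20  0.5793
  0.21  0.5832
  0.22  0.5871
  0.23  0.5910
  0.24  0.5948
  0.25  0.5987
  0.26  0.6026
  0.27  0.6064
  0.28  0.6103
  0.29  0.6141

$70.95

T = 1.25;  σ√T = 0.4919
d₁ = [ln(380/400) + (0.076 − 0.038 + 0.44²/2)·1.25] / 0.4919 = [-0.0513 + 0.1685] / 0.4919 = 0.2383 ⇒ 0.24
d₂ = d₁ − σ√T = 0.2383 − 0.4919 = -0.2537 ⇒ -0.25
e^(−qT) = e^(−0.038·1.25) = 0.9536;  e^(−rT) = e^(−0.076·1.25) = 0.9094
N(−d₂) = N(0.25) = 0.5987;  N(−d₁) = N(-0.24) = 0.4052
P = 400·0.9094·0.5987 − 380·0.9536·0.4052 = 217.7831 − 146.8315 = 70.9516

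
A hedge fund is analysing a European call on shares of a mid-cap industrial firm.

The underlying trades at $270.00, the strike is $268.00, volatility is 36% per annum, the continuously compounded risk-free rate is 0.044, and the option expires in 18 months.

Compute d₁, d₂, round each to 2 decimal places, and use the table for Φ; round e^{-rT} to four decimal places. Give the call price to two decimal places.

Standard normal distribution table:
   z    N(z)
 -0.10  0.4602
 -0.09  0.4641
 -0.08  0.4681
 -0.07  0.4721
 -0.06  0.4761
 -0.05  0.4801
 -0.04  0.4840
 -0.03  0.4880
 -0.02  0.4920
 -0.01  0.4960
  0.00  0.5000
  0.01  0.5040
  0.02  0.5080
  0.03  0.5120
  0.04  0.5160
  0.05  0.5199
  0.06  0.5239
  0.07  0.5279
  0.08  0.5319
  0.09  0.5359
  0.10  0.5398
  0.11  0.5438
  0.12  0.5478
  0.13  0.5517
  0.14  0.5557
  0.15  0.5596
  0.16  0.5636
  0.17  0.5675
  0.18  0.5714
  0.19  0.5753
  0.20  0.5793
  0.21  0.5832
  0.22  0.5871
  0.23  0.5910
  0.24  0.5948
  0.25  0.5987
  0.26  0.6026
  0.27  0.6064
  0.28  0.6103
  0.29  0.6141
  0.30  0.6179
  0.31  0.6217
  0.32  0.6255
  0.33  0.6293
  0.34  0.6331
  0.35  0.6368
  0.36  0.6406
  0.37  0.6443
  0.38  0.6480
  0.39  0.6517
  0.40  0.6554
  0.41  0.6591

σ√T = 0.36·√1.5 = 0.4409
d₁ = [ln(270/268) + (0.044 + ½·0.36²)·1.5] / (σ√T) = (0.0074 + 0.1632) / 0.4409 = 0.3870 which rounds to 0.39
d₂ = 0.3870 − 0.4409 = -0.0539 which rounds to -0.05
exp(−rT) = exp(−0.044·1.5) = 0.9361
N(d₁) = N(0.39) = 0.6517;  N(d₂) = N(-0.05) = 0.4801
C = 270·0.6517 − 268·0.9361·0.4801 = 175.9590 − 120.4450 = 55.5140

$55.51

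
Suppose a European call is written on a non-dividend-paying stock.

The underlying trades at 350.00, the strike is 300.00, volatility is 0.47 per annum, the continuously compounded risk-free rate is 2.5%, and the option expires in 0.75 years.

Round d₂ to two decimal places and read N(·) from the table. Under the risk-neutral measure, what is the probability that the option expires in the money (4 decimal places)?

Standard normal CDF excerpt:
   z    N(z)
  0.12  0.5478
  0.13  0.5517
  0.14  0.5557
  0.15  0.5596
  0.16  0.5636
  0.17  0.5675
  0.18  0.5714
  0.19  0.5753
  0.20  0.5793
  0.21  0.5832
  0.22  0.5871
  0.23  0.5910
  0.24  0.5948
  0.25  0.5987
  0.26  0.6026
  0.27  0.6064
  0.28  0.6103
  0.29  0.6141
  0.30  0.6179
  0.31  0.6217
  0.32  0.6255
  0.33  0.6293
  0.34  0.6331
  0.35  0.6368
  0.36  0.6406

T = 0.75;  σ√T = 0.4070
d₁ = [ln(350/300) + (0.025 + 0.47²/2)·0.75] / 0.4070 = [0.1542 + 0.1016] / 0.4070 = 0.6283 which rounds to 0.63
d₂ = d₁ − σ√T = 0.6283 − 0.4070 = 0.2213 which rounds to 0.22
Risk-neutral Pr[S_T > K] = N(d₂) = N(0.22) = 0.5871

0.5871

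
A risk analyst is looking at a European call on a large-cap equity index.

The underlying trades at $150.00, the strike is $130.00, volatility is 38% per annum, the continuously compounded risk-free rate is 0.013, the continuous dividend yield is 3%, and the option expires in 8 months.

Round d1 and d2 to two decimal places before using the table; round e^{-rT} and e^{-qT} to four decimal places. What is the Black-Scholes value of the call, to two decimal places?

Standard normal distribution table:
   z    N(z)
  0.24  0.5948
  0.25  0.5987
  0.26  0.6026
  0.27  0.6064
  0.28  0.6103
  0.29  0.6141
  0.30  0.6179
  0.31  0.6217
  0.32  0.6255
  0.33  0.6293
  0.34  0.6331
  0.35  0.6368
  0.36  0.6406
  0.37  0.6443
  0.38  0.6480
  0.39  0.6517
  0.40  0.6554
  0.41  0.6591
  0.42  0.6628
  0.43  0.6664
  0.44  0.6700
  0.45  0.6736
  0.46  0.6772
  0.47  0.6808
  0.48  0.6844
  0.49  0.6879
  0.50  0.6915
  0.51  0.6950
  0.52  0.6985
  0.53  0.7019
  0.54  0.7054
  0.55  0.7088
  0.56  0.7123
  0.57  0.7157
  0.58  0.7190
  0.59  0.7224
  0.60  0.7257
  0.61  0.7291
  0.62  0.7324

σ√T = 0.38 × 0.8165 = 0.3103
ln(S/K) + (r − q + σ²/2)T = ln(150/130) + (0.013 − 0.03 + 0.38²/2)·0.6667 = 0.1431 + 0.0368 = 0.1799
d₁ = 0.1799 / 0.3103 = 0.5798 ≈ 0.58
d₂ = d₁ − σ√T = 0.5798 − 0.3103 = 0.2696 ≈ 0.27
exp(−qT) = exp(−0.03·0.6667) = 0.9802;  exp(−rT) = exp(−0.013·0.6667) = 0.9914
N(d₁) = N(0.58) = 0.7190;  N(d₂) = N(0.27) = 0.6064
C = 150·0.9802·0.7190 − 130·0.9914·0.6064 = 105.7146 − 78.1540 = 27.5605

$27.56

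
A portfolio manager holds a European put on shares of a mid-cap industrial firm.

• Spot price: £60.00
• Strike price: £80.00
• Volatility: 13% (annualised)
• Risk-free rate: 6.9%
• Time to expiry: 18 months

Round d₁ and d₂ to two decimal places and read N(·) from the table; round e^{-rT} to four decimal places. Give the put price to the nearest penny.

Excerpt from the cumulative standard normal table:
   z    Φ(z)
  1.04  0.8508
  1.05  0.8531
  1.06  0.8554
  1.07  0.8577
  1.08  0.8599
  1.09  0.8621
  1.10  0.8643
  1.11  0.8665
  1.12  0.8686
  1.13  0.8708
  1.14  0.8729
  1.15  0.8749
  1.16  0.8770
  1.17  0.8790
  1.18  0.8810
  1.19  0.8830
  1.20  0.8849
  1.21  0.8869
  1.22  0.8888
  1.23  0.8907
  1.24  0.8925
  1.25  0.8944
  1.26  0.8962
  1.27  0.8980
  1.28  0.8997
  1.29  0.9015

σ√T = 0.13·√1.5 = 0.1592
ln(S/K) + (r + σ²/2)T = ln(60/80) + (0.069 + 0.13²/2)·1.5 = -0.2877 + 0.1162 = -0.1715
d₁ = -0.1715 / 0.1592 = -1.0772 which rounds to -1.08
d₂ = d₁ − σ√T = -1.0772 − 0.1592 = -1.2364 which rounds to -1.24
exp(−rT) = exp(−0.069·1.5) = 0.9017
N(−d₂) = N(1.24) = 0.8925;  N(−d₁) = N(1.08) = 0.8599
P = 80·0.9017·0.8925 − 60·0.8599 = 64.3814 − 51.5940 = 12.7874

£12.79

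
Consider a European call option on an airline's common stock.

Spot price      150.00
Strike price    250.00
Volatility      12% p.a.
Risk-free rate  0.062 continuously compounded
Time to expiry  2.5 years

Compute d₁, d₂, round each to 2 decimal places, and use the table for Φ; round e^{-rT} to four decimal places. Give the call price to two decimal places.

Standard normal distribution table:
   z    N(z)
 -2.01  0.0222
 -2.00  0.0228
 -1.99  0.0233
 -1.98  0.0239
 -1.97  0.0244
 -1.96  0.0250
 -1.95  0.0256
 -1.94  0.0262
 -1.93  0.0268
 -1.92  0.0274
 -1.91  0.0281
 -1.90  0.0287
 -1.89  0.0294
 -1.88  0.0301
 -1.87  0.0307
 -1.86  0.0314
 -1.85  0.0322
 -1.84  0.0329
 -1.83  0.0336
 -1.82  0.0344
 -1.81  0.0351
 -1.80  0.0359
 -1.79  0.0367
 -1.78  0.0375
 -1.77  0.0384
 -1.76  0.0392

0.40

σ√T = 0.12 × 1.5811 = 0.1897
d₁ = [ln(150/250) + (0.062 + 0.12²/2)·2.5] / 0.1897 = [-0.5108 + 0.1730] / 0.1897 = -1.7805 → -1.78
d₂ = d₁ − σ√T = -1.7805 − 0.1897 = -1.9702 → -1.97
e^(−rT) = e^(−0.062·2.5) = 0.8564
N(d₁) = N(-1.78) = 0.0375;  N(d₂) = N(-1.97) = 0.0244
C = 150·0.0375 − 250·0.8564·0.0244 = 5.6250 − 5.2240 = 0.4010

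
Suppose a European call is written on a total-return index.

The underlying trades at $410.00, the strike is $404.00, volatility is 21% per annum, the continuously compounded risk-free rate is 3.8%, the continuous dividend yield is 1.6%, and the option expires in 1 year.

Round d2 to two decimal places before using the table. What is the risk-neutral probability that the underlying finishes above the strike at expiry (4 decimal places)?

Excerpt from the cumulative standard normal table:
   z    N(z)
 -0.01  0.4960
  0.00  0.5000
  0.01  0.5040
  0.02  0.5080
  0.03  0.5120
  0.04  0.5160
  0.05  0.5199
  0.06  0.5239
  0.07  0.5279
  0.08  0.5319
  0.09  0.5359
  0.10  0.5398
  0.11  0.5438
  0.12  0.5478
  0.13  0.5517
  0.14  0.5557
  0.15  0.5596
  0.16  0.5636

T = 1;  σ√T = 0.2100
d₁ = [ln(410/404) + (0.038 − 0.016 + 0.21²/2)·1] / 0.2100 = [0.0147 + 0.0440] / 0.2100 = 0.2800 ≈ 0.28
d₂ = d₁ − σ√T = 0.2800 − 0.2100 = 0.0700 ≈ 0.07
Pr(exercise) under Q = N(d₂) = 0.5279

0.5279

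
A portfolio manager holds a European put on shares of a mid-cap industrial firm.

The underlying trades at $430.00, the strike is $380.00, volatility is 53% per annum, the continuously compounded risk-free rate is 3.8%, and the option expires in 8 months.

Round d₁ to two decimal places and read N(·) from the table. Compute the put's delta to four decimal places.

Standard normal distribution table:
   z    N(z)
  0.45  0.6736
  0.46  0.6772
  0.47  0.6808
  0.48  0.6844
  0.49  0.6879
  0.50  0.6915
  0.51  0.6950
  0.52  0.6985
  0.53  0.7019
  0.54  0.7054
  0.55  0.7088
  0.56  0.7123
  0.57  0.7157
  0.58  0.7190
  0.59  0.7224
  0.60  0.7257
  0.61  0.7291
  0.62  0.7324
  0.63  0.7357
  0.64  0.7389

T = 0.6667;  σ√T = 0.4327
d₁ = [ln(430/380) + (0.038 + 0.53²/2)·0.6667] / 0.4327 = [0.1236 + 0.1190] / 0.4327 = 0.5606 ⇒ 0.56
N(d₁) = N(0.56) = 0.7123
Δ_put = N(d₁) − 1 = 0.7123 − 1 = -0.2877

-0.2877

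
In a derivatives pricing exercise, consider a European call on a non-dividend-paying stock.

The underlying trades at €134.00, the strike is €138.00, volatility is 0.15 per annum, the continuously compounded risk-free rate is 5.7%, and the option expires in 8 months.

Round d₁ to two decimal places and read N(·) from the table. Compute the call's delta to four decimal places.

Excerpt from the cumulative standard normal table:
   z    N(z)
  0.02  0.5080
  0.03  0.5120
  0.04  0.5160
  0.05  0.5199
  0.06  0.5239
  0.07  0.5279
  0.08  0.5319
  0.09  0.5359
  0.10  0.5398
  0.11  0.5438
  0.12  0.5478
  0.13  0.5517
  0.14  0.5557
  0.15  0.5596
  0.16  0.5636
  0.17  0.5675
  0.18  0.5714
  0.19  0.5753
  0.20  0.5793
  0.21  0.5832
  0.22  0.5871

0.5517

T = 0.6667;  σ√T = 0.1225
ln(S/K) + (r + σ²/2)T = ln(134/138) + (0.057 + 0.15²/2)·0.6667 = -0.0294 + 0.0455 = 0.0161
d₁ = 0.0161 / 0.1225 = 0.1313 → 0.13
N(d₁) = N(0.13) = 0.5517
Δ_call = N(d₁) = 0.5517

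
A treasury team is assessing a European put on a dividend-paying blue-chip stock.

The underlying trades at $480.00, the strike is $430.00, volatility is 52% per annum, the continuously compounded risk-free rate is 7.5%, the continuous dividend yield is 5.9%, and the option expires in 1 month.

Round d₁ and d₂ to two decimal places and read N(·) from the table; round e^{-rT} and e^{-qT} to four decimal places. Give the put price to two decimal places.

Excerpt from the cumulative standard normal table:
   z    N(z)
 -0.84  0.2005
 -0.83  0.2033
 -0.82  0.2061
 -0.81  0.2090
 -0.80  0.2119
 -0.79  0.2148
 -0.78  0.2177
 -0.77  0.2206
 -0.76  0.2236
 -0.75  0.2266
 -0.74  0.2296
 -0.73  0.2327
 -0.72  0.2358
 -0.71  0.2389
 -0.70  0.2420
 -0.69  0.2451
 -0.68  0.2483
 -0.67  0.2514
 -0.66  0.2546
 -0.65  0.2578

$8.99

T = 0.08333;  σ√T = 0.1501
d₁ = [ln(480/430) + (0.075 − 0.059 + ½·0.52²)·0.08333] / (σ√T) = (0.1100 + 0.0126) / 0.1501 = 0.8167 ⇒ 0.82
d₂ = 0.8167 − 0.1501 = 0.6666 ⇒ 0.67
e^(−qT) = e^(−0.059·0.08333) = 0.9951;  e^(−rT) = e^(−0.075·0.08333) = 0.9938
N(−d₂) = N(-0.67) = 0.2514;  N(−d₁) = N(-0.82) = 0.2061
P = 430·0.9938·0.2514 − 480·0.9951·0.2061 = 107.4318 − 98.4433 = 8.9885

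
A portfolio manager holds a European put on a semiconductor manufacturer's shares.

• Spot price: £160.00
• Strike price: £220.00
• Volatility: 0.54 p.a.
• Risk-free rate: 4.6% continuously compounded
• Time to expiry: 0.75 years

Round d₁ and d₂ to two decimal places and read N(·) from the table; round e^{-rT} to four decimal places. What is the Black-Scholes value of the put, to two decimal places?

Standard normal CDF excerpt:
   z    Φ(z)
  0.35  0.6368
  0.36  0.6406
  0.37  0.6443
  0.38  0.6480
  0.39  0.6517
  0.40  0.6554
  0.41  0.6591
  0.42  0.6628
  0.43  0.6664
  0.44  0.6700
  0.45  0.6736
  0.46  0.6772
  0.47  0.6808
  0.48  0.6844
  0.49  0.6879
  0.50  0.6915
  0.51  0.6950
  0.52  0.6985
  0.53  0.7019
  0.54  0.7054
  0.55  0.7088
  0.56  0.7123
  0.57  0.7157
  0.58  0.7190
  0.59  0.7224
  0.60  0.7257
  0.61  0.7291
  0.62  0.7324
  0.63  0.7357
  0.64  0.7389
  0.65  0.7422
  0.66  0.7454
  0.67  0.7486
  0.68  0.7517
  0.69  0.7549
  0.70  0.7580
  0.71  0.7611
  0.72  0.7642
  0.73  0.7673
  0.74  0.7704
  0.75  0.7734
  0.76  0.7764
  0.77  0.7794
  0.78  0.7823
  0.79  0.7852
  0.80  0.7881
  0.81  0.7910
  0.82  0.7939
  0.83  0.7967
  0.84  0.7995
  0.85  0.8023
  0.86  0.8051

σ√T = 0.54 × 0.8660 = 0.4677
d₁ = [ln(160/220) + (0.046 + ½·0.54²)·0.75] / (σ√T) = (-0.3185 + 0.1439) / 0.4677 = -0.3734 → -0.37
d₂ = -0.3734 − 0.4677 = -0.8410 → -0.84
e^(−rT) = e^(−0.046·0.75) = 0.9661
P = 220·0.9661·N(0.84) − 160·N(0.37) = 220·0.9661·0.7995 − 160·0.6443 = 169.9273 − 103.0880 = 66.8393

£66.84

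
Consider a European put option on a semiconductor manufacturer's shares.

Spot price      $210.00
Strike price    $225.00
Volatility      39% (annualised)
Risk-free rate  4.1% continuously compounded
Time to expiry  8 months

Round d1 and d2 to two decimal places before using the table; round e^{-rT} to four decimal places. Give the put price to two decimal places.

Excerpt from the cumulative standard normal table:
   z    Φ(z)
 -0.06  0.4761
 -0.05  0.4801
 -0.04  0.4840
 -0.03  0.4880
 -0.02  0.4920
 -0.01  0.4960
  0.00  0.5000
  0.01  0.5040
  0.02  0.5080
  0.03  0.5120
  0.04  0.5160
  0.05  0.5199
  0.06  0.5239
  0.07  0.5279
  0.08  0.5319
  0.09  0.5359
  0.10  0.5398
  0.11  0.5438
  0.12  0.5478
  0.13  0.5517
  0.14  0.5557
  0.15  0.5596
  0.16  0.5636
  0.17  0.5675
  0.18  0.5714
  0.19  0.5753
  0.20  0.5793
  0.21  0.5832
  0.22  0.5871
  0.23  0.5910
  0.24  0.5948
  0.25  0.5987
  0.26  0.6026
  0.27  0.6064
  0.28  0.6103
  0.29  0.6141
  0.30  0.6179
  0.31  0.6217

σ√T = 0.39·√0.6667 = 0.3184
d₁ = [ln(210/225) + (0.041 + 0.39²/2)·0.6667] / 0.3184 = [-0.0690 + 0.0780] / 0.3184 = 0.0284 ≈ 0.03
d₂ = d₁ − σ√T = 0.0284 − 0.3184 = -0.2900 ≈ -0.29
e^(−rT) = e^(−0.041·0.6667) = 0.9730
P = 225·0.9730·N(0.29) − 210·N(-0.03) = 225·0.9730·0.6141 − 210·0.4880 = 134.4418 − 102.4800 = 31.9618

$31.96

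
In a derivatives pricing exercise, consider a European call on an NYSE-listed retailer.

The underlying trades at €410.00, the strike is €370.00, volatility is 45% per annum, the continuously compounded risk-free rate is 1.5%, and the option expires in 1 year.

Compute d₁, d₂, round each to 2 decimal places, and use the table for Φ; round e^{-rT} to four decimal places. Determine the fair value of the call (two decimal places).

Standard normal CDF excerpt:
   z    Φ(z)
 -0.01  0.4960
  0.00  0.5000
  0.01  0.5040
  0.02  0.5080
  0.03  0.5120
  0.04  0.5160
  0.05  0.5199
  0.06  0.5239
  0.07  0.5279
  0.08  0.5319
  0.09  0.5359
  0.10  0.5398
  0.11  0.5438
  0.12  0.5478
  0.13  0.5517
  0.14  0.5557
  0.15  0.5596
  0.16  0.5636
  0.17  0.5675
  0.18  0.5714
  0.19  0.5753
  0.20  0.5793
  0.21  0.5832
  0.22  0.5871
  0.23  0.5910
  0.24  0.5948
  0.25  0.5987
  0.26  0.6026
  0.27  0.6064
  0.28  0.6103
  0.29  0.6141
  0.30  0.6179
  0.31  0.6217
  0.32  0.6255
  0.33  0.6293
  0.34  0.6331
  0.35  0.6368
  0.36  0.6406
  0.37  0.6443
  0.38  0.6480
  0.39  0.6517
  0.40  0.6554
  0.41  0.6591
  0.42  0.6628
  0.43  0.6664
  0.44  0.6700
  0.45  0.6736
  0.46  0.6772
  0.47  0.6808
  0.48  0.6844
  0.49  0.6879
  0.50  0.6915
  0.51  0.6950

σ√T = 0.45 × 1.0000 = 0.4500
ln(S/K) + (r + σ²/2)T = ln(410/370) + (0.015 + 0.45²/2)·1 = 0.1027 + 0.1163 = 0.2189
d₁ = 0.2189 / 0.4500 = 0.4865 ≈ 0.49
d₂ = d₁ − σ√T = 0.4865 − 0.4500 = 0.0365 ≈ 0.04
exp(−rT) = exp(−0.015·1) = 0.9851
N(d₁) = N(0.49) = 0.6879;  N(d₂) = N(0.04) = 0.5160
C = 410·0.6879 − 370·0.9851·0.5160 = 282.0390 − 188.0753 = 93.9637

€93.96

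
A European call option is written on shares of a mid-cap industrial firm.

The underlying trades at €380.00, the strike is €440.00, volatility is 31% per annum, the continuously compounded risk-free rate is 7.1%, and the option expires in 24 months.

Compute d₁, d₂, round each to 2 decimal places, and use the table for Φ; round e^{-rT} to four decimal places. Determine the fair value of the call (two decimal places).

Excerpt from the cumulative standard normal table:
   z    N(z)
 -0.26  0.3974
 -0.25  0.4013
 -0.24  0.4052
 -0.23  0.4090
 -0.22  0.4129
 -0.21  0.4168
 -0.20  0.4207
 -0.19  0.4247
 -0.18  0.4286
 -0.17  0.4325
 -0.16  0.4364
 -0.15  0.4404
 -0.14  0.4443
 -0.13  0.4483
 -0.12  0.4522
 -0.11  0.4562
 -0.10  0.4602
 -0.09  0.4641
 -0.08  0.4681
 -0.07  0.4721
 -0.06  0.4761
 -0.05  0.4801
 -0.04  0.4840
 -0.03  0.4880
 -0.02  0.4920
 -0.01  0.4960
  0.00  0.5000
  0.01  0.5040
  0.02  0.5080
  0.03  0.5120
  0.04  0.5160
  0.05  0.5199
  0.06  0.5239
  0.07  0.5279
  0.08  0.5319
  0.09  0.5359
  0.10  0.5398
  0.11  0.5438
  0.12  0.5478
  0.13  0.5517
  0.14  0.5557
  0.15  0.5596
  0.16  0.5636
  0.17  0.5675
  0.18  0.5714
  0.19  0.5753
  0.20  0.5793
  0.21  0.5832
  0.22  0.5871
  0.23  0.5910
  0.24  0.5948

€65.48

σ√T = 0.31·√2 = 0.4384
d₁ = [ln(380/440) + (0.071 + 0.31²/2)·2] / 0.4384 = [-0.1466 + 0.2381] / 0.4384 = 0.2087 which rounds to 0.21
d₂ = d₁ − σ√T = 0.2087 − 0.4384 = -0.2297 which rounds to -0.23
e^(−rT) = e^(−0.071·2) = 0.8676
N(d₁) = N(0.21) = 0.5832;  N(d₂) = N(-0.23) = 0.4090
C = 380·0.5832 − 440·0.8676·0.4090 = 221.6160 − 156.1333 = 65.4827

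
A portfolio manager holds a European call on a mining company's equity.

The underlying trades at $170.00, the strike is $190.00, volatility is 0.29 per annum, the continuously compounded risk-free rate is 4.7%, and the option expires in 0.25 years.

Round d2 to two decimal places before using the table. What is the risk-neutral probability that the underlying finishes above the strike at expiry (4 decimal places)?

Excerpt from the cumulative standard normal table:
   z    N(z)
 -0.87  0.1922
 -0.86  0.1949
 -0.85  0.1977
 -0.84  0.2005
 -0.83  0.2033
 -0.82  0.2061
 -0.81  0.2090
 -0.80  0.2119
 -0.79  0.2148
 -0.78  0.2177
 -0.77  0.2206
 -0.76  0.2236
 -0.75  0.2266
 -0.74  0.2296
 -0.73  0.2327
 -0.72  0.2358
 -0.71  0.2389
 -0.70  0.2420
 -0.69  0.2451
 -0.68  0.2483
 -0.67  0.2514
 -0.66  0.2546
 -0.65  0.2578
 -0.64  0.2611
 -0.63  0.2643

σ√T = 0.29 × 0.5000 = 0.1450
d₁ = [ln(170/190) + (0.047 + 0.29²/2)·0.25] / 0.1450 = [-0.1112 + 0.0223] / 0.1450 = -0.6135 → -0.61
d₂ = d₁ − σ√T = -0.6135 − 0.1450 = -0.7585 → -0.76
Risk-neutral Pr[S_T > K] = N(d₂) = N(-0.76) = 0.2236

0.2236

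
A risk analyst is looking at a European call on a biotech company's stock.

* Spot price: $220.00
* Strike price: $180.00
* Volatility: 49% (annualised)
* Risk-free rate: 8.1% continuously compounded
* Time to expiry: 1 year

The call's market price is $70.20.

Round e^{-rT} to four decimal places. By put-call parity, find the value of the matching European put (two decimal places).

exp(−rT) = exp(−0.081·1) = 0.9222
Put-call parity: C − P = S − K·e^(−rT) = 220 − 180·0.9222 = 220 − 165.9960 = 54.0040
P = C − (C − P) = 70.20 − (54.0040) = 16.1960

$16.20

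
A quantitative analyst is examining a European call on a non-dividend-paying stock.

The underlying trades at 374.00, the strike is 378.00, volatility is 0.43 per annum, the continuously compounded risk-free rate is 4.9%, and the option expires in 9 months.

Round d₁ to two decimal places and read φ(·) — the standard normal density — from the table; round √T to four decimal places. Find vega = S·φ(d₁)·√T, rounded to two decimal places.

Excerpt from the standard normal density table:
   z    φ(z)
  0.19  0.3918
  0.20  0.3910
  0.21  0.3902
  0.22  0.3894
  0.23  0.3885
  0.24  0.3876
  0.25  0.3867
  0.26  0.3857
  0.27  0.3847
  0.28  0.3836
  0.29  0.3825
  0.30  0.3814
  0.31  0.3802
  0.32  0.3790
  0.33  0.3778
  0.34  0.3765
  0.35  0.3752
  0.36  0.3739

124.92

σ√T = 0.43·√0.75 = 0.3724
d₁ = [ln(374/378) + (0.049 + ½·0.43²)·0.75] / (σ√T) = (-0.0106 + 0.1061) / 0.3724 = 0.2563 which rounds to 0.26
√T = √0.75 = 0.8660
φ(d₁) = φ(0.26) = 0.3857
vega = S·φ(d₁)·√T = 374·0.3857·0.8660 = 124.9221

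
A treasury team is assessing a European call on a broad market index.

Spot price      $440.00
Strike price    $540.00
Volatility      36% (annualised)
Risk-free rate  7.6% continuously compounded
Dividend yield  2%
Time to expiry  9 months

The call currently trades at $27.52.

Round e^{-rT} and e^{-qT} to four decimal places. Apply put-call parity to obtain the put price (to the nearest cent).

e^(−qT) = e^(−0.02·0.75) = 0.9851;  e^(−rT) = e^(−0.076·0.75) = 0.9446
Put-call parity: C − P = S·e^(−qT) − K·e^(−rT) = 440·0.9851 − 540·0.9446 = 433.4440 − 510.0840 = -76.6400
P = C − (C − P) = 27.52 − (-76.6400) = 104.1600

$104.16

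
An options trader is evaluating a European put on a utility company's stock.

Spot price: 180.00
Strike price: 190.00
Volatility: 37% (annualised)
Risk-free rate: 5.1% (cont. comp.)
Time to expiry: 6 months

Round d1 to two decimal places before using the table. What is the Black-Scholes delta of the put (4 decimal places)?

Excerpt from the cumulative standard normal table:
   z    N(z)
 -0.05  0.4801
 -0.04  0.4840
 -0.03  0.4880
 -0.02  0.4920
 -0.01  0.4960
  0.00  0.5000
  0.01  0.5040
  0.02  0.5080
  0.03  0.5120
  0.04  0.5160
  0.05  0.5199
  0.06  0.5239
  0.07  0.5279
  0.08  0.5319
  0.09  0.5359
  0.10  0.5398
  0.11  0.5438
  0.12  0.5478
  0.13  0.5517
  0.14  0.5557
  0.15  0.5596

T = 0.5;  σ√T = 0.2616
d₁ = [ln(180/190) + (0.051 + 0.37²/2)·0.5] / 0.2616 = [-0.0541 + 0.0597] / 0.2616 = 0.0216 which rounds to 0.02
N(d₁) = N(0.02) = 0.5080
Δ_put = N(d₁) − 1 = 0.5080 − 1 = -0.4920

-0.4920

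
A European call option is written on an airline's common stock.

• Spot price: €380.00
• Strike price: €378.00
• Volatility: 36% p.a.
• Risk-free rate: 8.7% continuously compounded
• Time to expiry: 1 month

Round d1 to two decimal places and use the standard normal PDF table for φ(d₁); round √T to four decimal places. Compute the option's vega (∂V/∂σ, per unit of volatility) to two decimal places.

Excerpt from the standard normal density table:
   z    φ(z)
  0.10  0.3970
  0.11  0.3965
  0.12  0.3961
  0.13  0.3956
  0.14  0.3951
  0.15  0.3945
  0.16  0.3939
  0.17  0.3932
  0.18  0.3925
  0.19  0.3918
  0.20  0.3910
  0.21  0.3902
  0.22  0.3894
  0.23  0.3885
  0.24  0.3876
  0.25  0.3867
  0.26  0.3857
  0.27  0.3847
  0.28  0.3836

σ√T = 0.36·√0.08333 = 0.1039
ln(S/K) + (r + σ²/2)T = ln(380/378) + (0.087 + 0.36²/2)·0.08333 = 0.0053 + 0.0126 = 0.0179
d₁ = 0.0179 / 0.1039 = 0.1725 ≈ 0.17
√T = √0.08333 = 0.2887
φ(d₁) = φ(0.17) = 0.3932
vega = S·φ(d₁)·√T = 380·0.3932·0.2887 = 43.1364
(The put has the same vega.)

43.14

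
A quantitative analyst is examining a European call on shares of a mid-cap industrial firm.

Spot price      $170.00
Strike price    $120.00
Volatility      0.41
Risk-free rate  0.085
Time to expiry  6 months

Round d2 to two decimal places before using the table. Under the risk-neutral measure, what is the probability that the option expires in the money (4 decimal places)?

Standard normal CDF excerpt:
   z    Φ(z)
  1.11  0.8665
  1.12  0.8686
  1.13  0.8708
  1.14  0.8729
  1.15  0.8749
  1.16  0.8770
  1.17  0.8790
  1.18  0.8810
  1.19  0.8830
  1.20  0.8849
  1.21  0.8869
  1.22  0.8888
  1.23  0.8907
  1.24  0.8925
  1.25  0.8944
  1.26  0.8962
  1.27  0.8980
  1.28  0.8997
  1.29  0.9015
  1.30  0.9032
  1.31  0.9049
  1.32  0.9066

0.8849

T = 0.5;  σ√T = 0.2899
d₁ = [ln(170/120) + (0.085 + ½·0.41²)·0.5] / (σ√T) = (0.3483 + 0.0845) / 0.2899 = 1.4930 which rounds to 1.49
d₂ = 1.4930 − 0.2899 = 1.2031 which rounds to 1.20
Risk-neutral Pr[S_T > K] = N(d₂) = N(1.20) = 0.8849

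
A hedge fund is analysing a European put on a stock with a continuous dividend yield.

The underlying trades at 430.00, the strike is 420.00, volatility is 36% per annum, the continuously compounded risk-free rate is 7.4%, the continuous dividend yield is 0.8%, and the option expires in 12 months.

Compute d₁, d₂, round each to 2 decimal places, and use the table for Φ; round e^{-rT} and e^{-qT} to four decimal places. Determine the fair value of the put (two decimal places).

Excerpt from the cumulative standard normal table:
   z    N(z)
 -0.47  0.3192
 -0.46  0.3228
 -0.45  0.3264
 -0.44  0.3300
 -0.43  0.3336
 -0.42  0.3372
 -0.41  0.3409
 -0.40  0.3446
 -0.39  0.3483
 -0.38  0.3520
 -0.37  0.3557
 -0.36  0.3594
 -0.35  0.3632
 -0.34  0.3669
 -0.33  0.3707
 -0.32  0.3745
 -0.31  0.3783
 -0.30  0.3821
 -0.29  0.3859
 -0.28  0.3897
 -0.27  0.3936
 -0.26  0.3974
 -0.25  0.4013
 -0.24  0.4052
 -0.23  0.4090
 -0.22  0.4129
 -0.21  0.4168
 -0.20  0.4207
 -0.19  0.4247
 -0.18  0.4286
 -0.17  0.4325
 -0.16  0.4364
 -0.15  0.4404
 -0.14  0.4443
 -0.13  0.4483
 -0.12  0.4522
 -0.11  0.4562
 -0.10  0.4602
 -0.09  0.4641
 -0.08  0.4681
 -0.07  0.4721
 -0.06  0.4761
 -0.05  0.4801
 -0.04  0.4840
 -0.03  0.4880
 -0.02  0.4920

41.84

σ√T = 0.36 × 1.0000 = 0.3600
ln(S/K) + (r − q + σ²/2)T = ln(430/420) + (0.074 − 0.008 + 0.36²/2)·1 = 0.0235 + 0.1308 = 0.1543
d₁ = 0.1543 / 0.3600 = 0.4287 ≈ 0.43
d₂ = d₁ − σ√T = 0.4287 − 0.3600 = 0.0687 ≈ 0.07
e^(−qT) = e^(−0.008·1) = 0.9920;  e^(−rT) = e^(−0.074·1) = 0.9287
P = 420·0.9287·N(-0.07) − 430·0.9920·N(-0.43) = 420·0.9287·0.4721 − 430·0.9920·0.3336 = 184.1445 − 142.3004 = 41.8441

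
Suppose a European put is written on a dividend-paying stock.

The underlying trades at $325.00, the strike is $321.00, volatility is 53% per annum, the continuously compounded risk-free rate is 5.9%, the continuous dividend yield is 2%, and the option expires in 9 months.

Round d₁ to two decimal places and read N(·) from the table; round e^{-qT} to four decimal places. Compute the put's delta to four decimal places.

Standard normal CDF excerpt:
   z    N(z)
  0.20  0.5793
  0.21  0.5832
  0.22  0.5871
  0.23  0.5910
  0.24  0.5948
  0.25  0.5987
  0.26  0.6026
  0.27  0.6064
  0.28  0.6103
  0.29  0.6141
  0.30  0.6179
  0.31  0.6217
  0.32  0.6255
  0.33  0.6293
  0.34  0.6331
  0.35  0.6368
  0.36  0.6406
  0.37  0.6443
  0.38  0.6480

-0.3689

T = 0.75;  σ√T = 0.4590
ln(S/K) + (r − q + σ²/2)T = ln(325/321) + (0.059 − 0.02 + 0.53²/2)·0.75 = 0.0124 + 0.1346 = 0.1470
d₁ = 0.1470 / 0.4590 = 0.3202 which rounds to 0.32
N(d₁) = N(0.32) = 0.6255
Δ_put = e^(−qT)·(N(d₁) − 1) = 0.9851·(0.6255 − 1) = -0.3689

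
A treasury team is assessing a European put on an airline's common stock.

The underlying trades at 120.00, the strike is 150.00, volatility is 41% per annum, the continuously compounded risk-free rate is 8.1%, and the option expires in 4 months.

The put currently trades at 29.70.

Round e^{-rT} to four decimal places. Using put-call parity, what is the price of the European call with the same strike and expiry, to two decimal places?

e^(−rT) = e^(−0.081·0.3333) = 0.9734
Put-call parity: C − P = S − K·e^(−rT) = 120 − 150·0.9734 = 120 − 146.0100 = -26.0100
C = P + (C − P) = 29.70 + (-26.0100) = 3.6900

3.69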